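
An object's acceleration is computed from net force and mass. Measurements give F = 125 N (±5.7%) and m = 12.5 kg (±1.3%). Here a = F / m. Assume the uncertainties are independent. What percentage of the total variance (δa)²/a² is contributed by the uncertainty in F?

(δa/a)² = (1·δF/F)² + (-1·δm/m)²
  F term: (1×0.0570)² = 0.00325
  m term: (-1×0.0130)² = 0.000169
Total = 0.00342. Share from F = 0.00325/0.00342 = 0.951.

95.1%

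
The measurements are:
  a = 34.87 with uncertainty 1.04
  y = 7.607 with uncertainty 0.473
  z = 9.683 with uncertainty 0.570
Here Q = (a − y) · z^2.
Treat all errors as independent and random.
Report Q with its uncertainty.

2556 ± 319

Let u = a − y = 27.26. δu = √(δa² + δy²) = √(1.08 + 0.224) = 1.14, so δu/u = 0.0419.
Q is then a monomial in u, z:
δQ/Q = √((δu/u)² + (2·δz/z)²) = √(0.00176 + 0.0139) = 0.125
Q = 2556, so δQ = 0.125 × 2556 = 319.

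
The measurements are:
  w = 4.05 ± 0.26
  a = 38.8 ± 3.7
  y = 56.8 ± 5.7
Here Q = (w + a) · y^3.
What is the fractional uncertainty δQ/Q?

Let u = w + a = 42.8. δu = √(δw² + δa²) = √(0.0676 + 13.7) = 3.71, so δu/u = 0.0866.
Q is then a monomial in u, y:
δQ/Q = √((δu/u)² + (3·δy/y)²) = √(0.00749 + 0.0906) = 0.313

0.313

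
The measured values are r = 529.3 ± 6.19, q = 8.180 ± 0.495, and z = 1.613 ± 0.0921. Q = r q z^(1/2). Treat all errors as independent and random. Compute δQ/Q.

0.0679

Each factor contributes (exponent × relative error)² to (δQ/Q)²:
  (1·δr/r)² = (1×0.0117)² = 0.000137;  (1·δq/q)² = (1×0.0605)² = 0.00366;  (½·δz/z)² = (0.5×0.0571)² = 0.000815
δQ/Q = √(0.00461) = 0.0679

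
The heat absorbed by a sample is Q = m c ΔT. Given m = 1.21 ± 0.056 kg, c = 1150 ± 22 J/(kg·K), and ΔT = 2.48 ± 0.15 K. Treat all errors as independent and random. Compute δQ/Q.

For a monomial Q ∝ m, c, ΔT, fractional errors add in quadrature:
  (1·δm/m)² = (1×0.0463)² = 0.00214;  (1·δc/c)² = (1×0.0191)² = 0.000366;  (1·δΔT/ΔT)² = (1×0.0605)² = 0.00366
δQ/Q = √(0.00617) = 0.0785

0.0785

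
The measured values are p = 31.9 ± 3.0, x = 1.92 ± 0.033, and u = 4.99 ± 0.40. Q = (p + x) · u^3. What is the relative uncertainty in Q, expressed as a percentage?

Let w = p + x = 33.8. δw = √(δp² + δx²) = √(9.00 + 0.00109) = 3.00, so δw/w = 0.0887.
Q is then a monomial in w, u:
δQ/Q = √((δw/w)² + (3·δu/u)²) = √(0.00787 + 0.0578) = 0.256

25.6%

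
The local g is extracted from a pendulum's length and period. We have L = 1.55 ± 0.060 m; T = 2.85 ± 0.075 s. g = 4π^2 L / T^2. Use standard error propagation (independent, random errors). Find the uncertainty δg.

Each factor contributes (exponent × relative error)² to (δg/g)²:
  (1·δL/L)² = (1×0.0387)² = 0.00150;  (-2·δT/T)² = (-2×0.0263)² = 0.00277
δg/g = √(0.00427) = 0.0653
g = 7.53 m/s^2, so δg = 0.0653 × 7.53 = 0.492 m/s^2.

0.492 m/s^2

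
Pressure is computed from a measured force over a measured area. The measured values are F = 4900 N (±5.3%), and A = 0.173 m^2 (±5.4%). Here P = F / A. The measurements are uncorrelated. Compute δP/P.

Relative error in a monomial: (δP/P)² = Σ (nᵢ · δxᵢ/xᵢ)².
  (1·δF/F)² = (1×0.0530)² = 0.00281;  (-1·δA/A)² = (-1×0.0540)² = 0.00292
δP/P = √(0.00572) = 0.0757

0.0757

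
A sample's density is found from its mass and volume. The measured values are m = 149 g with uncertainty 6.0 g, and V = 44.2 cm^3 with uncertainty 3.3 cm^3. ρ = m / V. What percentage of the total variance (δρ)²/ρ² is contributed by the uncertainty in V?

(δρ/ρ)² = (1·δm/m)² + (-1·δV/V)²
  m term: (1×0.0403)² = 0.00162
  V term: (-1×0.0747)² = 0.00557
Total = 0.00720. Share from V = 0.00557/0.00720 = 0.775.

77.5%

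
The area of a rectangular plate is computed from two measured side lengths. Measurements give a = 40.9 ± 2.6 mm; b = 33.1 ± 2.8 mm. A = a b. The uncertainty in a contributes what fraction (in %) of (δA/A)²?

36.1%

(δA/A)² = (1·δa/a)² + (1·δb/b)²
  a term: (1×0.0636)² = 0.00404
  b term: (1×0.0846)² = 0.00716
Total = 0.0112. Share from a = 0.00404/0.0112 = 0.361.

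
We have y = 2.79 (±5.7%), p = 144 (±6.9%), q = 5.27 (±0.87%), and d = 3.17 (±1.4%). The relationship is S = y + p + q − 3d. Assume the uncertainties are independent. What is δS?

9.94

For a sum/difference, combine absolute errors in quadrature:
  (δy)² = 0.0253;  (δp)² = 98.7;  (δq)² = 0.00210;  (3·δd)² = 0.0177
δS = √(98.8) = 9.94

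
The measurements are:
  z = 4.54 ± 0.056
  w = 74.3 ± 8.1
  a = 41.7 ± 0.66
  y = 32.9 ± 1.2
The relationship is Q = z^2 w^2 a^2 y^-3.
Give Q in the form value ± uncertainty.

5560 ± 1370

Relative error in a monomial: (δQ/Q)² = Σ (nᵢ · δxᵢ/xᵢ)².
  (2·δz/z)² = (2×0.0123)² = 0.000609;  (2·δw/w)² = (2×0.109)² = 0.0475;  (2·δa/a)² = (2×0.0158)² = 0.00100;  (-3·δy/y)² = (-3×0.0365)² = 0.0120
δQ/Q = √(0.0611) = 0.247
Q = 5560, so δQ = 0.247 × 5560 = 1370.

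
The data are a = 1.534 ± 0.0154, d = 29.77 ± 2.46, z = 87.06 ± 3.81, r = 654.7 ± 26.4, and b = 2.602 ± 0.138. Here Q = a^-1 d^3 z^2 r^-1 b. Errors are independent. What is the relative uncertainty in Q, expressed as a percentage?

Each factor contributes (exponent × relative error)² to (δQ/Q)²:
  (-1·δa/a)² = (-1×0.0100)² = 0.000101;  (3·δd/d)² = (3×0.0826)² = 0.0615;  (2·δz/z)² = (2×0.0438)² = 0.00766;  (-1·δr/r)² = (-1×0.0403)² = 0.00163;  (1·δb/b)² = (1×0.0530)² = 0.00281
δQ/Q = √(0.0737) = 0.271

27.1%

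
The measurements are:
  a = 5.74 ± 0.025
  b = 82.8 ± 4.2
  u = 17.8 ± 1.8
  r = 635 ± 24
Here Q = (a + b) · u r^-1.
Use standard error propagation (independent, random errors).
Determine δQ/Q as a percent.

Let w = a + b = 88.5. δw = √(δa² + δb²) = √(0.000625 + 17.6) = 4.20, so δw/w = 0.0474.
Q is then a monomial in w, u, r:
δQ/Q = √((δw/w)² + (1·δu/u)² + (-1·δr/r)²) = √(0.00225 + 0.0102 + 0.00143) = 0.118

11.8%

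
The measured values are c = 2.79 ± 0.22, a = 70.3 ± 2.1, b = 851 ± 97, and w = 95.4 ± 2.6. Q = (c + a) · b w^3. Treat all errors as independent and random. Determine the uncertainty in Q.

7.73e+09

Let u = c + a = 73.1. δu = √(δc² + δa²) = √(0.0484 + 4.41) = 2.11, so δu/u = 0.0289.
Q is then a monomial in u, b, w:
δQ/Q = √((δu/u)² + (1·δb/b)² + (3·δw/w)²) = √(0.000835 + 0.0130 + 0.00668) = 0.143
Q = 5.4e+10, so δQ = 0.143 × 5.4e+10 = 7.73e+09.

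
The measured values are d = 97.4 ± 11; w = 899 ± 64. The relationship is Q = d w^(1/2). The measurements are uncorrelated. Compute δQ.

346

For a monomial Q ∝ d, w^(1/2), fractional errors add in quadrature:
  (1·δd/d)² = (1×0.113)² = 0.0128;  (½·δw/w)² = (0.5×0.0712)² = 0.00127
δQ/Q = √(0.0140) = 0.118
Q = 2920, so δQ = 0.118 × 2920 = 346.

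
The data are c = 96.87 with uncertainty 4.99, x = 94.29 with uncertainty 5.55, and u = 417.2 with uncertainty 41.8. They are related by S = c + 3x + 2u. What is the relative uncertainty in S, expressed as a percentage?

7.03%

For a sum/difference, combine absolute errors in quadrature:
  (δc)² = 24.9;  (3·δx)² = 277;  (2·δu)² = 6990
δS = √(7290) = 85.4
S = 1214, so δS/S = 85.4/1214 = 0.0703.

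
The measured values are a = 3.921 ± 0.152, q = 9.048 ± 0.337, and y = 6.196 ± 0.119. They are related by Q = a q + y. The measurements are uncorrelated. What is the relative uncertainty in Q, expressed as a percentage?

4.59%

Let p = a·q = 35.48. δp/p = √((1·δa/a)² + (1·δq/q)²) = √(0.00150 + 0.00139) = 0.0538, so δp = 1.91.
Q = p + y: δQ = √(δp² + δy²) = √(3.64 + 0.0142) = 1.91
Q = 41.67, so δQ/Q = 1.91/41.67 = 0.0459.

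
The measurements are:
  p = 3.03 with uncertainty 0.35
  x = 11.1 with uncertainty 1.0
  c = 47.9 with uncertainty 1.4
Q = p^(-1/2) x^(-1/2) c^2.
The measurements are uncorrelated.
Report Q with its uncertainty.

Relative error in a monomial: (δQ/Q)² = Σ (nᵢ · δxᵢ/xᵢ)².
  (−½·δp/p)² = (-0.5×0.116)² = 0.00334;  (−½·δx/x)² = (-0.5×0.0901)² = 0.00203;  (2·δc/c)² = (2×0.0292)² = 0.00342
δQ/Q = √(0.00878) = 0.0937
Q = 396, so δQ = 0.0937 × 396 = 37.1.

396 ± 37.1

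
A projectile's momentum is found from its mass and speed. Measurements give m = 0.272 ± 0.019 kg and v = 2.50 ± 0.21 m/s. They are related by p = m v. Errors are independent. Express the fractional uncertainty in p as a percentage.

10.9%

For a monomial p ∝ m, v, fractional errors add in quadrature:
  (1·δm/m)² = (1×0.0699)² = 0.00488;  (1·δv/v)² = (1×0.0840)² = 0.00706
δp/p = √(0.0119) = 0.109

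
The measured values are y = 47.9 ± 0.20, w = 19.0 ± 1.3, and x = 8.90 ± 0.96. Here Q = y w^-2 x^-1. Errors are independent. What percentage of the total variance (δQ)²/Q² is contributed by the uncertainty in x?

(δQ/Q)² = (1·δy/y)² + (-2·δw/w)² + (-1·δx/x)²
  y term: (1×0.00418)² = 1.74e-05
  w term: (-2×0.0684)² = 0.0187
  x term: (-1×0.108)² = 0.0116
Total = 0.0304. Share from x = 0.0116/0.0304 = 0.383.

38.3%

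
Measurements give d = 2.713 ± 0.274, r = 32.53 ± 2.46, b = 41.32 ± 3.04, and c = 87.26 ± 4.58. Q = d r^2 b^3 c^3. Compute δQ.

Q is a product of powers, so relative uncertainties combine in quadrature:
  (1·δd/d)² = (1×0.101)² = 0.0102;  (2·δr/r)² = (2×0.0756)² = 0.0229;  (3·δb/b)² = (3×0.0736)² = 0.0487;  (3·δc/c)² = (3×0.0525)² = 0.0248
δQ/Q = √(0.107) = 0.326
Q = 1.346e+14, so δQ = 0.326 × 1.346e+14 = 4.39e+13.

4.39e+13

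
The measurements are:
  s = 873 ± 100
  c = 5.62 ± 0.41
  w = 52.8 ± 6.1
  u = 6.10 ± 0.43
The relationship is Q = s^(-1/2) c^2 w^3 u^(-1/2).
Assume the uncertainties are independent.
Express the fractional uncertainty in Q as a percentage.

38.2%

Products/powers → add relative errors in quadrature, weighted by exponent:
  (−½·δs/s)² = (-0.5×0.115)² = 0.00328;  (2·δc/c)² = (2×0.0730)² = 0.0213;  (3·δw/w)² = (3×0.116)² = 0.120;  (−½·δu/u)² = (-0.5×0.0705)² = 0.00124
δQ/Q = √(0.146) = 0.382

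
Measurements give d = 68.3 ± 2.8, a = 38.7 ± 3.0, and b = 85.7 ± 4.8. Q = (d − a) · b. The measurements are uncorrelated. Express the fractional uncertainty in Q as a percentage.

Let u = d − a = 29.6. δu = √(δd² + δa²) = √(7.84 + 9.00) = 4.10, so δu/u = 0.139.
Q is then a monomial in u, b:
δQ/Q = √((δu/u)² + (1·δb/b)²) = √(0.0192 + 0.00314) = 0.150

15.0%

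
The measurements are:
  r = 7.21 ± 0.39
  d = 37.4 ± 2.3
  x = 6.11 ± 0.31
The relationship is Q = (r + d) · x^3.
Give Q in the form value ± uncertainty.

10200 ± 1640

Let u = r + d = 44.6. δu = √(δr² + δd²) = √(0.152 + 5.29) = 2.33, so δu/u = 0.0523.
Q is then a monomial in u, x:
δQ/Q = √((δu/u)² + (3·δx/x)²) = √(0.00273 + 0.0232) = 0.161
Q = 10200, so δQ = 0.161 × 10200 = 1640.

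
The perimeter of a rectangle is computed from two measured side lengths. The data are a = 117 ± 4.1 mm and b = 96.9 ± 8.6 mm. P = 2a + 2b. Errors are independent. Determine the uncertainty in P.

19.1 mm

For a sum/difference, combine absolute errors in quadrature:
  (2·δa)² = 67.2;  (2·δb)² = 296
δP = √(363) = 19.1 mm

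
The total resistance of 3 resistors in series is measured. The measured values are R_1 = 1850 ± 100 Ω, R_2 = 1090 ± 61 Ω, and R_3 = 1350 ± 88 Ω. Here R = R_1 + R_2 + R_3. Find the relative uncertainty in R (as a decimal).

0.0342

For a sum/difference, combine absolute errors in quadrature:
  (δR_1)² = 10000;  (δR_2)² = 3720;  (δR_3)² = 7740
δR = √(21500) = 147 Ω
R = 4290 Ω, so δR/R = 147/4290 = 0.0342.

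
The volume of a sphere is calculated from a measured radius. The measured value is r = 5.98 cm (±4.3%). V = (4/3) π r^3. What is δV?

V ∝ r^3, so δV/V = |3| · δr/r = 3 × 0.0430 = 0.129.
V = 896 cm^3, so δV = 0.129 × 896 = 116 cm^3.

116 cm^3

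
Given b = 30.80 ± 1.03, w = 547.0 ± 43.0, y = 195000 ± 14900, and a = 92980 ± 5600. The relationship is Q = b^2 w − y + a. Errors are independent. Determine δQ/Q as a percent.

Let p = b^2·w = 518900. δp/p = √((2·δb/b)² + (1·δw/w)²) = √(0.00447 + 0.00618) = 0.103, so δp = 53600.
Q = p − y + a: δQ = √(δp² + δy² + δa²) = √(2.87e+09 + 2.22e+08 + 3.14e+07) = 55900
Q = 416900, so δQ/Q = 55900/416900 = 0.134.

13.4%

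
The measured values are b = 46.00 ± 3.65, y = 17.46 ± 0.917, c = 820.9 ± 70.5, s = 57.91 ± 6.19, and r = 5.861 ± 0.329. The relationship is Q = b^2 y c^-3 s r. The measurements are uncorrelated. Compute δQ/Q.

Since Q is a product/quotient, work with relative uncertainties:
  (2·δb/b)² = (2×0.0793)² = 0.0252;  (1·δy/y)² = (1×0.0525)² = 0.00276;  (-3·δc/c)² = (-3×0.0859)² = 0.0664;  (1·δs/s)² = (1×0.107)² = 0.0114;  (1·δr/r)² = (1×0.0561)² = 0.00315
δQ/Q = √(0.109) = 0.330

0.330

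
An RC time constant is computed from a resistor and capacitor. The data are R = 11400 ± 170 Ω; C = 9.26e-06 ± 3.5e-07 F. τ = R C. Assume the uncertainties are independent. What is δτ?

0.00429 s

Since τ is a product/quotient, work with relative uncertainties:
  (1·δR/R)² = (1×0.0149)² = 0.000222;  (1·δC/C)² = (1×0.0378)² = 0.00143
δτ/τ = √(0.00165) = 0.0406
τ = 0.106 s, so δτ = 0.0406 × 0.106 = 0.00429 s.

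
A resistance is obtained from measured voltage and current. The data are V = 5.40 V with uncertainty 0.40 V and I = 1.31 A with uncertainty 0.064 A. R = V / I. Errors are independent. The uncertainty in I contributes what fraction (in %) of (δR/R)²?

30.3%

(δR/R)² = (1·δV/V)² + (-1·δI/I)²
  V term: (1×0.0741)² = 0.00549
  I term: (-1×0.0489)² = 0.00239
Total = 0.00787. Share from I = 0.00239/0.00787 = 0.303.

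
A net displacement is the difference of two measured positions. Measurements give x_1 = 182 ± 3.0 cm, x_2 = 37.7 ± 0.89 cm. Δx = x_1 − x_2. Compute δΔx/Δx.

0.0217

Absolute uncertainties add in quadrature for a linear combination:
  (δx_1)² = 9.00;  (δx_2)² = 0.792
δΔx = √(9.79) = 3.13 cm
Δx = 144 cm, so δΔx/Δx = 3.13/144 = 0.0217.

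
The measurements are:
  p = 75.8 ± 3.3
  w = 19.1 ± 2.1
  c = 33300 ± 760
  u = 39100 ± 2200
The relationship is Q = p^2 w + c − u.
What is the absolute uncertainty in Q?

Let h = p^2·w = 1.1e+05. δh/h = √((2·δp/p)² + (1·δw/w)²) = √(0.00758 + 0.0121) = 0.140, so δh = 15400.
Q = h + c − u: δQ = √(δh² + δc² + δu²) = √(2.37e+08 + 5.78e+05 + 4.84e+06) = 15600

15600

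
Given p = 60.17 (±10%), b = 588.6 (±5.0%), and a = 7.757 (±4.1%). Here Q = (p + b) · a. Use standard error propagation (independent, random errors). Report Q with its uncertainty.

Let u = p + b = 648.8. δu = √(δp² + δb²) = √(36.2 + 866) = 30.0, so δu/u = 0.0463.
Q is then a monomial in u, a:
δQ/Q = √((δu/u)² + (1·δa/a)²) = √(0.00214 + 0.00168) = 0.0618
Q = 5033, so δQ = 0.0618 × 5033 = 311.

5033 ± 311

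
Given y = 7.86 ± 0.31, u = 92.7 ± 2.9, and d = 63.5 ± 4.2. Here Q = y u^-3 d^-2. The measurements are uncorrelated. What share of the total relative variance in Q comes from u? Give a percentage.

(δQ/Q)² = (1·δy/y)² + (-3·δu/u)² + (-2·δd/d)²
  y term: (1×0.0394)² = 0.00156
  u term: (-3×0.0313)² = 0.00881
  d term: (-2×0.0661)² = 0.0175
Total = 0.0279. Share from u = 0.00881/0.0279 = 0.316.

31.6%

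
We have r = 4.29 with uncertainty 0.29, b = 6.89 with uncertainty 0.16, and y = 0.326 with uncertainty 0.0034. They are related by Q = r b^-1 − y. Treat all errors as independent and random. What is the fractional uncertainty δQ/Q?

0.150

Let p = r·b^-1 = 0.623. δp/p = √((1·δr/r)² + (-1·δb/b)²) = √(0.00457 + 0.000539) = 0.0715, so δp = 0.0445.
Q = p − y: δQ = √(δp² + δy²) = √(0.00198 + 1.16e-05) = 0.0446
Q = 0.297, so δQ/Q = 0.0446/0.297 = 0.150.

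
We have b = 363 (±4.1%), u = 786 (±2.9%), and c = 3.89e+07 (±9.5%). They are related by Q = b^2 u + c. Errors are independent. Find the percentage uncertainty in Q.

Let p = b^2·u = 1.04e+08. δp/p = √((2·δb/b)² + (1·δu/u)²) = √(0.00672 + 0.000841) = 0.0870, so δp = 9.01e+06.
Q = p + c: δQ = √(δp² + δc²) = √(8.11e+13 + 1.37e+13) = 9.74e+06
Q = 1.42e+08, so δQ/Q = 9.74e+06/1.42e+08 = 0.0683.

6.83%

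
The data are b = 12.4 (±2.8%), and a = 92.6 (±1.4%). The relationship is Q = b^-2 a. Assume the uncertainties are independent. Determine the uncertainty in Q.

Relative error in a monomial: (δQ/Q)² = Σ (nᵢ · δxᵢ/xᵢ)².
  (-2·δb/b)² = (-2×0.0280)² = 0.00314;  (1·δa/a)² = (1×0.0140)² = 0.000196
δQ/Q = √(0.00333) = 0.0577
Q = 0.602, so δQ = 0.0577 × 0.602 = 0.0348.

0.0348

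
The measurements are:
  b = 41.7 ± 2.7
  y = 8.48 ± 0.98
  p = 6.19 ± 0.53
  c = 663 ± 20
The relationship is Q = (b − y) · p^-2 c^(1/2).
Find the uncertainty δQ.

4.30

Let u = b − y = 33.2. δu = √(δb² + δy²) = √(7.29 + 0.960) = 2.87, so δu/u = 0.0865.
Q is then a monomial in u, p, c:
δQ/Q = √((δu/u)² + (-2·δp/p)² + (½·δc/c)²) = √(0.00748 + 0.0293 + 0.000227) = 0.192
Q = 22.3, so δQ = 0.192 × 22.3 = 4.30.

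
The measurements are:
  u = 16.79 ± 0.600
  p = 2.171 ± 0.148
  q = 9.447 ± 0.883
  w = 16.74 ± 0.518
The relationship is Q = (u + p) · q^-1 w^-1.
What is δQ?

Let h = u + p = 18.96. δh = √(δu² + δp²) = √(0.360 + 0.0219) = 0.618, so δh/h = 0.0326.
Q is then a monomial in h, q, w:
δQ/Q = √((δh/h)² + (-1·δq/q)² + (-1·δw/w)²) = √(0.00106 + 0.00874 + 0.000958) = 0.104
Q = 0.1199, so δQ = 0.104 × 0.1199 = 0.0124.

0.0124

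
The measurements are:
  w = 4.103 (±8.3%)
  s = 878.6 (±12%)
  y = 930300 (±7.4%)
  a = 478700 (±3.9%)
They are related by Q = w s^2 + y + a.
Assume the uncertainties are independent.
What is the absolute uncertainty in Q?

Let p = w·s^2 = 3.167e+06. δp/p = √((1·δw/w)² + (2·δs/s)²) = √(0.00689 + 0.0576) = 0.254, so δp = 8.04e+05.
Q = p + y + a: δQ = √(δp² + δy² + δa²) = √(6.47e+11 + 4.74e+09 + 3.49e+08) = 8.07e+05

8.07e+05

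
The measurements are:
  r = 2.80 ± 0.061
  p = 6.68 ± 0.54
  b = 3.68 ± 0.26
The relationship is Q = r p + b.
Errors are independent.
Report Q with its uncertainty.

Let w = r·p = 18.7. δw/w = √((1·δr/r)² + (1·δp/p)²) = √(0.000475 + 0.00653) = 0.0837, so δw = 1.57.
Q = w + b: δQ = √(δw² + δb²) = √(2.45 + 0.0676) = 1.59
Q = 22.4.

22.4 ± 1.59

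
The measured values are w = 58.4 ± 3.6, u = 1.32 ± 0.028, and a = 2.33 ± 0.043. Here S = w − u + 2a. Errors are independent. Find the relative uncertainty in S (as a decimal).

0.0583

Absolute uncertainties add in quadrature for a linear combination:
  (δw)² = 13.0;  (δu)² = 0.000784;  (2·δa)² = 0.00740
δS = √(13.0) = 3.60
S = 61.7, so δS/S = 3.60/61.7 = 0.0583.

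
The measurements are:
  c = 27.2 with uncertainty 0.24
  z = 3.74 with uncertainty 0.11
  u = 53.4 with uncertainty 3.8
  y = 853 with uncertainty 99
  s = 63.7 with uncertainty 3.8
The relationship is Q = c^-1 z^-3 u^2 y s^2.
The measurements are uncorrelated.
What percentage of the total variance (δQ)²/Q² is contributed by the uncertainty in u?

36.3%

(δQ/Q)² = (-1·δc/c)² + (-3·δz/z)² + (2·δu/u)² + (1·δy/y)² + (2·δs/s)²
  c term: (-1×0.00882)² = 7.79e-05
  z term: (-3×0.0294)² = 0.00779
  u term: (2×0.0712)² = 0.0203
  y term: (1×0.116)² = 0.0135
  s term: (2×0.0597)² = 0.0142
Total = 0.0558. Share from u = 0.0203/0.0558 = 0.363.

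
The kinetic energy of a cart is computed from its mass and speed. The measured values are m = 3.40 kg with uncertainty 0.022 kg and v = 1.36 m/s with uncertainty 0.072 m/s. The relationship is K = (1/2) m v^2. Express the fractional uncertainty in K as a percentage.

Relative error in a monomial: (δK/K)² = Σ (nᵢ · δxᵢ/xᵢ)².
  (1·δm/m)² = (1×0.00647)² = 4.19e-05;  (2·δv/v)² = (2×0.0529)² = 0.0112
δK/K = √(0.0113) = 0.106

10.6%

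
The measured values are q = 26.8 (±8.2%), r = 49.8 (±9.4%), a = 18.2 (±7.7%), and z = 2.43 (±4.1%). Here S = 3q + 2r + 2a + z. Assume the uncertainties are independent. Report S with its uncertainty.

219 ± 11.8

Absolute uncertainties add in quadrature for a linear combination:
  (3·δq)² = 43.5;  (2·δr)² = 87.7;  (2·δa)² = 7.86;  (δz)² = 0.00993
δS = √(139) = 11.8
S = 219.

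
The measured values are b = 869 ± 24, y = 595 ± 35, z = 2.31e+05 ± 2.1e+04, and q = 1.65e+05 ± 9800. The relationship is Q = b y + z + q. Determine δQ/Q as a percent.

Let p = b·y = 5.17e+05. δp/p = √((1·δb/b)² + (1·δy/y)²) = √(0.000763 + 0.00346) = 0.0650, so δp = 33600.
Q = p + z + q: δQ = √(δp² + δz² + δq²) = √(1.13e+09 + 4.41e+08 + 9.6e+07) = 40800
Q = 9.13e+05, so δQ/Q = 40800/9.13e+05 = 0.0447.

4.47%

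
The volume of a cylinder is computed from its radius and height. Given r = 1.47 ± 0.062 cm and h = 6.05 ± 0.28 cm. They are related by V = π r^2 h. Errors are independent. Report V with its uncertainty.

Products/powers → add relative errors in quadrature, weighted by exponent:
  (2·δr/r)² = (2×0.0422)² = 0.00712;  (1·δh/h)² = (1×0.0463)² = 0.00214
δV/V = √(0.00926) = 0.0962
V = 41.1 cm^3, so δV = 0.0962 × 41.1 = 3.95 cm^3.

41.1 ± 3.95 cm^3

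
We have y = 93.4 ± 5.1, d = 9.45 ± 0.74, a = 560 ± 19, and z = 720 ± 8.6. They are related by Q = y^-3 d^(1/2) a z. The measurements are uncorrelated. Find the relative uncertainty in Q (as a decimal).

Each factor contributes (exponent × relative error)² to (δQ/Q)²:
  (-3·δy/y)² = (-3×0.0546)² = 0.0268;  (½·δd/d)² = (0.5×0.0783)² = 0.00153;  (1·δa/a)² = (1×0.0339)² = 0.00115;  (1·δz/z)² = (1×0.0119)² = 0.000143
δQ/Q = √(0.0297) = 0.172

0.172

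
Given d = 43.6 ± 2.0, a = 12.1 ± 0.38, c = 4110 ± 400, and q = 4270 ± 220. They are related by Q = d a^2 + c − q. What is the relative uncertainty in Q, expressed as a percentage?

10.8%

Let p = d·a^2 = 6380. δp/p = √((1·δd/d)² + (2·δa/a)²) = √(0.00210 + 0.00395) = 0.0778, so δp = 496.
Q = p + c − q: δQ = √(δp² + δc² + δq²) = √(2.47e+05 + 1.6e+05 + 48400) = 674
Q = 6220, so δQ/Q = 674/6220 = 0.108.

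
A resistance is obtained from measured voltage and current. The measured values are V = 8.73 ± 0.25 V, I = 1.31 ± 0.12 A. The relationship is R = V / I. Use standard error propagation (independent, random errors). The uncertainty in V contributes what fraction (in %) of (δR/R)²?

8.90%

(δR/R)² = (1·δV/V)² + (-1·δI/I)²
  V term: (1×0.0286)² = 0.000820
  I term: (-1×0.0916)² = 0.00839
Total = 0.00921. Share from V = 0.000820/0.00921 = 0.0890.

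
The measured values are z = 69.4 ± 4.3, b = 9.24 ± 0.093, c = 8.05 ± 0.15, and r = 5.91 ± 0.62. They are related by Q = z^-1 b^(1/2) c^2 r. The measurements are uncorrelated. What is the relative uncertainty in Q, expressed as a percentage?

Each factor contributes (exponent × relative error)² to (δQ/Q)²:
  (-1·δz/z)² = (-1×0.0620)² = 0.00384;  (½·δb/b)² = (0.5×0.0101)² = 2.53e-05;  (2·δc/c)² = (2×0.0186)² = 0.00139;  (1·δr/r)² = (1×0.105)² = 0.0110
δQ/Q = √(0.0163) = 0.128

12.8%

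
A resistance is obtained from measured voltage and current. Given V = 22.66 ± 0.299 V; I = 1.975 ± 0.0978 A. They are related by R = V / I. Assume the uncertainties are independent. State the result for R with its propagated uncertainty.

Each factor contributes (exponent × relative error)² to (δR/R)²:
  (1·δV/V)² = (1×0.0132)² = 0.000174;  (-1·δI/I)² = (-1×0.0495)² = 0.00245
δR/R = √(0.00263) = 0.0512
R = 11.47 Ω, so δR = 0.0512 × 11.47 = 0.588 Ω.

11.47 ± 0.588 Ω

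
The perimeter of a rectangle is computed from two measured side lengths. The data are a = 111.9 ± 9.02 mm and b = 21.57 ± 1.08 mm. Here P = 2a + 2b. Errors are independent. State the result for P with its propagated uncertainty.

Sums and differences: (δP)² = Σ (cᵢ δxᵢ)².
  (2·δa)² = 325;  (2·δb)² = 4.67
δP = √(330) = 18.2 mm
P = 266.9 mm.

266.9 ± 18.2 mm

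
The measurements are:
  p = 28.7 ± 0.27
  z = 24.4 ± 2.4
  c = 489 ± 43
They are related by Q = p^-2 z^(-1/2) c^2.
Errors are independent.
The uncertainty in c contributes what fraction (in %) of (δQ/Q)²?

(δQ/Q)² = (-2·δp/p)² + (−½·δz/z)² + (2·δc/c)²
  p term: (-2×0.00941)² = 0.000354
  z term: (-0.5×0.0984)² = 0.00242
  c term: (2×0.0879)² = 0.0309
Total = 0.0337. Share from c = 0.0309/0.0337 = 0.918.

91.8%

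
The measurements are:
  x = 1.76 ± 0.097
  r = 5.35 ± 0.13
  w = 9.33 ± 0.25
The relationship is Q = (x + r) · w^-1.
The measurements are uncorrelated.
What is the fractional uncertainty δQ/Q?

Let u = x + r = 7.11. δu = √(δx² + δr²) = √(0.00941 + 0.0169) = 0.162, so δu/u = 0.0228.
Q is then a monomial in u, w:
δQ/Q = √((δu/u)² + (-1·δw/w)²) = √(0.000520 + 0.000718) = 0.0352

0.0352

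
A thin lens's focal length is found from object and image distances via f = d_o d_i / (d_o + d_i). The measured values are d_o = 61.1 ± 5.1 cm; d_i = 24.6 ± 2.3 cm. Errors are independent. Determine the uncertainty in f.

1.24 cm

∂f/∂d_o = (d_i/(d_o+d_i))² = 0.0824;  ∂f/∂d_i = (d_o/(d_o+d_i))² = 0.508
δf = √((∂f/∂d_o · δd_o)² + (∂f/∂d_i · δd_i)²) = √(0.177 + 1.37) = 1.24 cm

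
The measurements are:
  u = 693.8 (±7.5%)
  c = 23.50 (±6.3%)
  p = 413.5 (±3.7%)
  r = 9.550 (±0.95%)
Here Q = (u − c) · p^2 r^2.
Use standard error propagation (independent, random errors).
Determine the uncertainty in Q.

Let w = u − c = 670.3. δw = √(δu² + δc²) = √(2710 + 2.19) = 52.1, so δw/w = 0.0777.
Q is then a monomial in w, p, r:
δQ/Q = √((δw/w)² + (2·δp/p)² + (2·δr/r)²) = √(0.00603 + 0.00548 + 0.000361) = 0.109
Q = 1.045e+10, so δQ = 0.109 × 1.045e+10 = 1.14e+09.

1.14e+09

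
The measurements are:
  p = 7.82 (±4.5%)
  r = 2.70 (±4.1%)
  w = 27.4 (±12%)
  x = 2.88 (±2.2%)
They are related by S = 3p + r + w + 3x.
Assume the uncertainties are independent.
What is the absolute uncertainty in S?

S is a linear combination, so absolute uncertainties add in quadrature:
  (3·δp)² = 1.11;  (δr)² = 0.0123;  (δw)² = 10.8;  (3·δx)² = 0.0361
δS = √(12.0) = 3.46

3.46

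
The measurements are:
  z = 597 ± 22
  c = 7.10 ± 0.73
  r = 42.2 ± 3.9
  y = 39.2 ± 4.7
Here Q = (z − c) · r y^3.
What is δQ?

Let u = z − c = 590. δu = √(δz² + δc²) = √(484 + 0.533) = 22.0, so δu/u = 0.0373.
Q is then a monomial in u, r, y:
δQ/Q = √((δu/u)² + (1·δr/r)² + (3·δy/y)²) = √(0.00139 + 0.00854 + 0.129) = 0.373
Q = 1.5e+09, so δQ = 0.373 × 1.5e+09 = 5.6e+08.

5.6e+08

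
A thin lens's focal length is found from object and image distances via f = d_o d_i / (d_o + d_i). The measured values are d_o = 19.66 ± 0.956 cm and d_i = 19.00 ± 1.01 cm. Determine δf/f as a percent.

3.61%

∂f/∂d_o = (d_i/(d_o+d_i))² = 0.242;  ∂f/∂d_i = (d_o/(d_o+d_i))² = 0.259
δf = √((∂f/∂d_o · δd_o)² + (∂f/∂d_i · δd_i)²) = √(0.0533 + 0.0682) = 0.349 cm
f = 9.662 cm, so δf/f = 0.349/9.662 = 0.0361.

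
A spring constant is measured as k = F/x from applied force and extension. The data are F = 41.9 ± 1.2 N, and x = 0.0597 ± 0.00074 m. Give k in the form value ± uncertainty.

Since k is a product/quotient, work with relative uncertainties:
  (1·δF/F)² = (1×0.0286)² = 0.000820;  (-1·δx/x)² = (-1×0.0124)² = 0.000154
δk/k = √(0.000974) = 0.0312
k = 702 N/m, so δk = 0.0312 × 702 = 21.9 N/m.

702 ± 21.9 N/m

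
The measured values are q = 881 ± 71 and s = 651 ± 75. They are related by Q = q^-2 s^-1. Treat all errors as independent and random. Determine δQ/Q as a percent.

19.8%

For a monomial Q ∝ q^-2, s^-1, fractional errors add in quadrature:
  (-2·δq/q)² = (-2×0.0806)² = 0.0260;  (-1·δs/s)² = (-1×0.115)² = 0.0133
δQ/Q = √(0.0393) = 0.198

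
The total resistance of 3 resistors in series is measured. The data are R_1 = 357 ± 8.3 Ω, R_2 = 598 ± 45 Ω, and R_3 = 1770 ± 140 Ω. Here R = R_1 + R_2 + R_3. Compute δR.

147 Ω

Each term contributes (cᵢ δxᵢ)² to (δR)²:
  (δR_1)² = 68.9;  (δR_2)² = 2020;  (δR_3)² = 19600
δR = √(21700) = 147 Ω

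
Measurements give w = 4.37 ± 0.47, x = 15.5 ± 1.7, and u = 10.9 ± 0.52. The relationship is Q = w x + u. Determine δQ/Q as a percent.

Let p = w·x = 67.7. δp/p = √((1·δw/w)² + (1·δx/x)²) = √(0.0116 + 0.0120) = 0.154, so δp = 10.4.
Q = p + u: δQ = √(δp² + δu²) = √(108 + 0.270) = 10.4
Q = 78.6, so δQ/Q = 10.4/78.6 = 0.132.

13.2%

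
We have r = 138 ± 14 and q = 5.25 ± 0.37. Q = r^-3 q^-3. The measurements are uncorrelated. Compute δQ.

9.74e-10

Products/powers → add relative errors in quadrature, weighted by exponent:
  (-3·δr/r)² = (-3×0.101)² = 0.0926;  (-3·δq/q)² = (-3×0.0705)² = 0.0447
δQ/Q = √(0.137) = 0.371
Q = 2.63e-09, so δQ = 0.371 × 2.63e-09 = 9.74e-10.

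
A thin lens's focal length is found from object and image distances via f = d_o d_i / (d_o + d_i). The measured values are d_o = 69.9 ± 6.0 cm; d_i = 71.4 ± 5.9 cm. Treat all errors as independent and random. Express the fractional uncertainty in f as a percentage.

∂f/∂d_o = (d_i/(d_o+d_i))² = 0.255;  ∂f/∂d_i = (d_o/(d_o+d_i))² = 0.245
δf = √((∂f/∂d_o · δd_o)² + (∂f/∂d_i · δd_i)²) = √(2.35 + 2.08) = 2.11 cm
f = 35.3 cm, so δf/f = 2.11/35.3 = 0.0596.

5.96%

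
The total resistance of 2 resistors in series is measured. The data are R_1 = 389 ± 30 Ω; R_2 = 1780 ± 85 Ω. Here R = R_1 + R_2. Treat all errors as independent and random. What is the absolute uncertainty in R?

For a sum/difference, combine absolute errors in quadrature:
  (δR_1)² = 900;  (δR_2)² = 7220
δR = √(8120) = 90.1 Ω

90.1 Ω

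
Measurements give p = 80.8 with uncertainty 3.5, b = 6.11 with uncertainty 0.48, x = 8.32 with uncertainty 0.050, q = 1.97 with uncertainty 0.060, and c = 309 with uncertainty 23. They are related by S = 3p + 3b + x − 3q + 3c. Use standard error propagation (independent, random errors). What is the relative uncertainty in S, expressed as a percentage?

For a sum/difference, combine absolute errors in quadrature:
  (3·δp)² = 110;  (3·δb)² = 2.07;  (δx)² = 0.00250;  (3·δq)² = 0.0324;  (3·δc)² = 4760
δS = √(4870) = 69.8
S = 1190, so δS/S = 69.8/1190 = 0.0587.

5.87%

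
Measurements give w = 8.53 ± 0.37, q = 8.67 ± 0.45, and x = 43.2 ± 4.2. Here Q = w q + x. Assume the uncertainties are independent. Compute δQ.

6.53

Let p = w·q = 74.0. δp/p = √((1·δw/w)² + (1·δq/q)²) = √(0.00188 + 0.00269) = 0.0676, so δp = 5.00.
Q = p + x: δQ = √(δp² + δx²) = √(25.0 + 17.6) = 6.53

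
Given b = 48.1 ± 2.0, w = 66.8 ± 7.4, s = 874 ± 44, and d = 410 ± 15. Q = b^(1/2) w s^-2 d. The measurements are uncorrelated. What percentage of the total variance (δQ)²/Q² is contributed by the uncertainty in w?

50.8%

(δQ/Q)² = (½·δb/b)² + (1·δw/w)² + (-2·δs/s)² + (1·δd/d)²
  b term: (0.5×0.0416)² = 0.000432
  w term: (1×0.111)² = 0.0123
  s term: (-2×0.0503)² = 0.0101
  d term: (1×0.0366)² = 0.00134
Total = 0.0242. Share from w = 0.0123/0.0242 = 0.508.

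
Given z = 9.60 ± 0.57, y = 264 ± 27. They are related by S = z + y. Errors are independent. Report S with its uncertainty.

274 ± 27.0

Sums and differences: (δS)² = Σ (cᵢ δxᵢ)².
  (δz)² = 0.325;  (δy)² = 729
δS = √(729) = 27.0
S = 274.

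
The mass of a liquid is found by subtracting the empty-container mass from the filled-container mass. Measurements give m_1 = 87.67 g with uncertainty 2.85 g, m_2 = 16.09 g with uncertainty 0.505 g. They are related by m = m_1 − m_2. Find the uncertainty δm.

2.89 g

Each term contributes (cᵢ δxᵢ)² to (δm)²:
  (δm_1)² = 8.12;  (δm_2)² = 0.255
δm = √(8.38) = 2.89 g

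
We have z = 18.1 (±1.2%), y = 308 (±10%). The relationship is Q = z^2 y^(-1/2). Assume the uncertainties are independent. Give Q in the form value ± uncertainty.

Relative error in a monomial: (δQ/Q)² = Σ (nᵢ · δxᵢ/xᵢ)².
  (2·δz/z)² = (2×0.0120)² = 0.000576;  (−½·δy/y)² = (-0.5×0.100)² = 0.00250
δQ/Q = √(0.00308) = 0.0555
Q = 18.7, so δQ = 0.0555 × 18.7 = 1.04.

18.7 ± 1.04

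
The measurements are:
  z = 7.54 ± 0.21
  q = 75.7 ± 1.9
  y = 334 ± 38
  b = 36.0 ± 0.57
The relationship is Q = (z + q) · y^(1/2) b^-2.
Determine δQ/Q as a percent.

6.90%

Let u = z + q = 83.2. δu = √(δz² + δq²) = √(0.0441 + 3.61) = 1.91, so δu/u = 0.0230.
Q is then a monomial in u, y, b:
δQ/Q = √((δu/u)² + (½·δy/y)² + (-2·δb/b)²) = √(0.000527 + 0.00324 + 0.00100) = 0.0690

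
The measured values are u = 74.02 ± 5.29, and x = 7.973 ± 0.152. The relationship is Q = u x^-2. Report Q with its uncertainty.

Relative error in a monomial: (δQ/Q)² = Σ (nᵢ · δxᵢ/xᵢ)².
  (1·δu/u)² = (1×0.0715)² = 0.00511;  (-2·δx/x)² = (-2×0.0191)² = 0.00145
δQ/Q = √(0.00656) = 0.0810
Q = 1.164, so δQ = 0.0810 × 1.164 = 0.0943.

1.164 ± 0.0943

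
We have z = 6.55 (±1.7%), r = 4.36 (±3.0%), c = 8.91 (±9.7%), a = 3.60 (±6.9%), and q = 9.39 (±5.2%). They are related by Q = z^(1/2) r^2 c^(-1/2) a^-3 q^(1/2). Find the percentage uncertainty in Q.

22.3%

Each factor contributes (exponent × relative error)² to (δQ/Q)²:
  (½·δz/z)² = (0.5×0.0170)² = 7.23e-05;  (2·δr/r)² = (2×0.0300)² = 0.00360;  (−½·δc/c)² = (-0.5×0.0970)² = 0.00235;  (-3·δa/a)² = (-3×0.0690)² = 0.0428;  (½·δq/q)² = (0.5×0.0520)² = 0.000676
δQ/Q = √(0.0495) = 0.223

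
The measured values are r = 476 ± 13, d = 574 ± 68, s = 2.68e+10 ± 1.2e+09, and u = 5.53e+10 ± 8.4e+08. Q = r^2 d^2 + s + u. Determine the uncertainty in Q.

1.82e+10

Let p = r^2·d^2 = 7.47e+10. δp/p = √((2·δr/r)² + (2·δd/d)²) = √(0.00298 + 0.0561) = 0.243, so δp = 1.82e+10.
Q = p + s + u: δQ = √(δp² + δs² + δu²) = √(3.29e+20 + 1.44e+18 + 7.06e+17) = 1.82e+10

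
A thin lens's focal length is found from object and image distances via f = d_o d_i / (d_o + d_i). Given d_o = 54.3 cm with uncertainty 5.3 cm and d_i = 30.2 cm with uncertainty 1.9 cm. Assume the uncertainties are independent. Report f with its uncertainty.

19.4 ± 1.04 cm

∂f/∂d_o = (d_i/(d_o+d_i))² = 0.128;  ∂f/∂d_i = (d_o/(d_o+d_i))² = 0.413
δf = √((∂f/∂d_o · δd_o)² + (∂f/∂d_i · δd_i)²) = √(0.458 + 0.616) = 1.04 cm
f = 19.4 cm.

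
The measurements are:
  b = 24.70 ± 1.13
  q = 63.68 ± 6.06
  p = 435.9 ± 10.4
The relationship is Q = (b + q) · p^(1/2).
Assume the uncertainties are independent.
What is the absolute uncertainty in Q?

Let u = b + q = 88.38. δu = √(δb² + δq²) = √(1.28 + 36.7) = 6.16, so δu/u = 0.0697.
Q is then a monomial in u, p:
δQ/Q = √((δu/u)² + (½·δp/p)²) = √(0.00486 + 0.000142) = 0.0708
Q = 1845, so δQ = 0.0708 × 1845 = 131.

131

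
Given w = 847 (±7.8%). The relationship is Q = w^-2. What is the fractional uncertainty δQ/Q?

Q ∝ w^-2, so δQ/Q = |-2| · δw/w = 2 × 0.0780 = 0.156.

0.156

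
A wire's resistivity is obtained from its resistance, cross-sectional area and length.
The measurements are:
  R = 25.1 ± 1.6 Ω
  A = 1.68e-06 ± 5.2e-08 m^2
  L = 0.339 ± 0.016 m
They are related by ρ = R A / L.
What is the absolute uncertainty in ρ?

For a monomial ρ ∝ R, A, L^-1, fractional errors add in quadrature:
  (1·δR/R)² = (1×0.0637)² = 0.00406;  (1·δA/A)² = (1×0.0310)² = 0.000958;  (-1·δL/L)² = (-1×0.0472)² = 0.00223
δρ/ρ = √(0.00725) = 0.0851
ρ = 0.000124 Ω·m, so δρ = 0.0851 × 0.000124 = 1.06e-05 Ω·m.

1.06e-05 Ω·m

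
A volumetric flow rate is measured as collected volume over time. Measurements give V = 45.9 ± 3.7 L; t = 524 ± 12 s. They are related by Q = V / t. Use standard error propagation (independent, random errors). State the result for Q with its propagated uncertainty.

Each factor contributes (exponent × relative error)² to (δQ/Q)²:
  (1·δV/V)² = (1×0.0806)² = 0.00650;  (-1·δt/t)² = (-1×0.0229)² = 0.000524
δQ/Q = √(0.00702) = 0.0838
Q = 0.0876 L/s, so δQ = 0.0838 × 0.0876 = 0.00734 L/s.

0.0876 ± 0.00734 L/s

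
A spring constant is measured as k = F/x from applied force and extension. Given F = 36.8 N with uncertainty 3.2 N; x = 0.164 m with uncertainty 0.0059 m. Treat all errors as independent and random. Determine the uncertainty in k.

k is a product of powers, so relative uncertainties combine in quadrature:
  (1·δF/F)² = (1×0.0870)² = 0.00756;  (-1·δx/x)² = (-1×0.0360)² = 0.00129
δk/k = √(0.00886) = 0.0941
k = 224 N/m, so δk = 0.0941 × 224 = 21.1 N/m.

21.1 N/m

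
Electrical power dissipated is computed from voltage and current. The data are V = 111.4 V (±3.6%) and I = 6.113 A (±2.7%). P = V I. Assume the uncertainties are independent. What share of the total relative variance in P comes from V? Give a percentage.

(δP/P)² = (1·δV/V)² + (1·δI/I)²
  V term: (1×0.0360)² = 0.00130
  I term: (1×0.0270)² = 0.000729
Total = 0.00203. Share from V = 0.00130/0.00203 = 0.640.

64.0%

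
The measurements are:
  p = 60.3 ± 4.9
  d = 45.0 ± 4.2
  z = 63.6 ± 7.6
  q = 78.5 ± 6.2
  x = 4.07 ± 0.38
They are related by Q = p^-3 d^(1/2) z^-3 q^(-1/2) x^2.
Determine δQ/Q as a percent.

Q is a product of powers, so relative uncertainties combine in quadrature:
  (-3·δp/p)² = (-3×0.0813)² = 0.0594;  (½·δd/d)² = (0.5×0.0933)² = 0.00218;  (-3·δz/z)² = (-3×0.119)² = 0.129;  (−½·δq/q)² = (-0.5×0.0790)² = 0.00156;  (2·δx/x)² = (2×0.0934)² = 0.0349
δQ/Q = √(0.227) = 0.476

47.6%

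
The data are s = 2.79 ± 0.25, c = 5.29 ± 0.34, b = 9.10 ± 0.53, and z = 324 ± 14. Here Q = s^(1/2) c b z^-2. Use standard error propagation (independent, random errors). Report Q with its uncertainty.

Relative error in a monomial: (δQ/Q)² = Σ (nᵢ · δxᵢ/xᵢ)².
  (½·δs/s)² = (0.5×0.0896)² = 0.00201;  (1·δc/c)² = (1×0.0643)² = 0.00413;  (1·δb/b)² = (1×0.0582)² = 0.00339;  (-2·δz/z)² = (-2×0.0432)² = 0.00747
δQ/Q = √(0.0170) = 0.130
Q = 0.000766, so δQ = 0.130 × 0.000766 = 9.99e-05.

(7.66 ± 0.999) × 10^-4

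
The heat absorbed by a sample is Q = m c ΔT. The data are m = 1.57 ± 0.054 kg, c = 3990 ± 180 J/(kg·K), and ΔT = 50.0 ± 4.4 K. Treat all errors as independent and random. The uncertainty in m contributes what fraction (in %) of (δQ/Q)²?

(δQ/Q)² = (1·δm/m)² + (1·δc/c)² + (1·δΔT/ΔT)²
  m term: (1×0.0344)² = 0.00118
  c term: (1×0.0451)² = 0.00204
  ΔT term: (1×0.0880)² = 0.00774
Total = 0.0110. Share from m = 0.00118/0.0110 = 0.108.

10.8%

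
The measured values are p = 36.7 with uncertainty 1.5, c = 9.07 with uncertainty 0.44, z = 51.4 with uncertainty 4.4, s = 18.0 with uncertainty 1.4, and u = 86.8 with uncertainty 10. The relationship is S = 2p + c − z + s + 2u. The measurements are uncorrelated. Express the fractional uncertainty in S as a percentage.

9.32%

For a sum/difference, combine absolute errors in quadrature:
  (2·δp)² = 9.00;  (δc)² = 0.194;  (δz)² = 19.4;  (δs)² = 1.96;  (2·δu)² = 400
δS = √(431) = 20.7
S = 223, so δS/S = 20.7/223 = 0.0932.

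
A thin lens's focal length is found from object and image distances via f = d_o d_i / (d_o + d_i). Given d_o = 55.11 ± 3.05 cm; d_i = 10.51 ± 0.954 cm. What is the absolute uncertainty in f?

0.677 cm

∂f/∂d_o = (d_i/(d_o+d_i))² = 0.0257;  ∂f/∂d_i = (d_o/(d_o+d_i))² = 0.705
δf = √((∂f/∂d_o · δd_o)² + (∂f/∂d_i · δd_i)²) = √(0.00612 + 0.453) = 0.677 cm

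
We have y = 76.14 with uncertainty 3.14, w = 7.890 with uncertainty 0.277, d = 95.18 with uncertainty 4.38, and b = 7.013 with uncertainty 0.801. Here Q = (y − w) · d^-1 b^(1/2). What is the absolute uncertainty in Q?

0.165

Let u = y − w = 68.25. δu = √(δy² + δw²) = √(9.86 + 0.0767) = 3.15, so δu/u = 0.0462.
Q is then a monomial in u, d, b:
δQ/Q = √((δu/u)² + (-1·δd/d)² + (½·δb/b)²) = √(0.00213 + 0.00212 + 0.00326) = 0.0867
Q = 1.899, so δQ = 0.0867 × 1.899 = 0.165.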